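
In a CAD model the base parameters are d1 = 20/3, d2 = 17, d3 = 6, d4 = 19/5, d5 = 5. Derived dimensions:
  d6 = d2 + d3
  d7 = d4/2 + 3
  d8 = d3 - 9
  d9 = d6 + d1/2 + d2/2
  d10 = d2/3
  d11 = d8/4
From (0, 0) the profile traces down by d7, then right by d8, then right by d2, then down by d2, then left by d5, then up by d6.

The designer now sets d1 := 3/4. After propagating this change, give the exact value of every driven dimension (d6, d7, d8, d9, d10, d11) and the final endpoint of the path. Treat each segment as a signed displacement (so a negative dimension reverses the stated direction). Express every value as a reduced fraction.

d6 = 23
d7 = 49/10
d8 = -3
d9 = 255/8
d10 = 17/3
d11 = -3/4
endpoint = (9, 11/10)

Apply edit: d1 := 3/4
  d6 = d2 + d3 = 23
  d7 = d4/2 + 3 = 49/10
  d8 = d3 - 9 = -3
  d9 = d6 + d1/2 + d2/2 = 255/8
  d10 = d2/3 = 17/3
  d11 = d8/4 = -3/4
Walk from origin (0, 0):
  seg 1: down by d7 = 49/10 → (0, -49/10)
  seg 2: right by d8 = -3 → (-3, -49/10)
  seg 3: right by d2 = 17 → (14, -49/10)
  seg 4: down by d2 = 17 → (14, -219/10)
  seg 5: left by d5 = 5 → (9, -219/10)
  seg 6: up by d6 = 23 → (9, 11/10)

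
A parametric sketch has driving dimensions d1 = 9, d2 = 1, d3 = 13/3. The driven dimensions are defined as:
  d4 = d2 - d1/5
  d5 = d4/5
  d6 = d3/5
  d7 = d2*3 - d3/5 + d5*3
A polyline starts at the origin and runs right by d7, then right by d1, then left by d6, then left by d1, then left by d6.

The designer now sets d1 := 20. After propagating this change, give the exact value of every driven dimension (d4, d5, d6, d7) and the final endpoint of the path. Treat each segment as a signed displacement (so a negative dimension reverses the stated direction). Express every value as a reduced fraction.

d4 = -3
d5 = -3/5
d6 = 13/15
d7 = 1/3
endpoint = (-7/5, 0)

Apply edit: d1 := 20
  d4 = d2 - d1/5 = -3
  d5 = d4/5 = -3/5
  d6 = d3/5 = 13/15
  d7 = d2*3 - d3/5 + d5*3 = 1/3
Walk from origin (0, 0):
  seg 1: right by d7 = 1/3 → (1/3, 0)
  seg 2: right by d1 = 20 → (61/3, 0)
  seg 3: left by d6 = 13/15 → (292/15, 0)
  seg 4: left by d1 = 20 → (-8/15, 0)
  seg 5: left by d6 = 13/15 → (-7/5, 0)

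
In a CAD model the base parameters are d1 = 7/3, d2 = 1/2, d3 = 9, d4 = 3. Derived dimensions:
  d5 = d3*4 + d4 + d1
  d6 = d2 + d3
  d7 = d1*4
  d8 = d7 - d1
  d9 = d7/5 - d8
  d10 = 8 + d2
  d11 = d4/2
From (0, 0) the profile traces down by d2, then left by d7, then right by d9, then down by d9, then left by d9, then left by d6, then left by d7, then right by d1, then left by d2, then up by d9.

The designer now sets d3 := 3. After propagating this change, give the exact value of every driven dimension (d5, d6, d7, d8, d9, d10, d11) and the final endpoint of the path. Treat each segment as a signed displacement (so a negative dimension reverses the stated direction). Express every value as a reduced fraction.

d5 = 52/3
d6 = 7/2
d7 = 28/3
d8 = 7
d9 = -77/15
d10 = 17/2
d11 = 3/2
endpoint = (-61/3, -1/2)

Apply edit: d3 := 3
  d5 = d3*4 + d4 + d1 = 52/3
  d6 = d2 + d3 = 7/2
  d7 = d1*4 = 28/3
  d8 = d7 - d1 = 7
  d9 = d7/5 - d8 = -77/15
  d10 = 8 + d2 = 17/2
  d11 = d4/2 = 3/2
Walk from origin (0, 0):
  seg 1: down by d2 = 1/2 → (0, -1/2)
  seg 2: left by d7 = 28/3 → (-28/3, -1/2)
  seg 3: right by d9 = -77/15 → (-217/15, -1/2)
  seg 4: down by d9 = -77/15 → (-217/15, 139/30)
  seg 5: left by d9 = -77/15 → (-28/3, 139/30)
  seg 6: left by d6 = 7/2 → (-77/6, 139/30)
  seg 7: left by d7 = 28/3 → (-133/6, 139/30)
  seg 8: right by d1 = 7/3 → (-119/6, 139/30)
  seg 9: left by d2 = 1/2 → (-61/3, 139/30)
  seg 10: up by d9 = -77/15 → (-61/3, -1/2)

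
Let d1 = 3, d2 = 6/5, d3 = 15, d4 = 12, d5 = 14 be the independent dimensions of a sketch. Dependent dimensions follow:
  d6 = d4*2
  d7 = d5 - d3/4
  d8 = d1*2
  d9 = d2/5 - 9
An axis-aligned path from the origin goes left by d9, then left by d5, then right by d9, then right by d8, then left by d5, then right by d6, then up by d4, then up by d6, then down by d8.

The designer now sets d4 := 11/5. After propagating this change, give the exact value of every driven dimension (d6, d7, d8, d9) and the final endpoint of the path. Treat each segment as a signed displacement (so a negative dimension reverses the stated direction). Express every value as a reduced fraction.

d6 = 22/5
d7 = 41/4
d8 = 6
d9 = -219/25
endpoint = (-88/5, 3/5)

Apply edit: d4 := 11/5
  d6 = d4*2 = 22/5
  d7 = d5 - d3/4 = 41/4
  d8 = d1*2 = 6
  d9 = d2/5 - 9 = -219/25
Walk from origin (0, 0):
  seg 1: left by d9 = -219/25 → (219/25, 0)
  seg 2: left by d5 = 14 → (-131/25, 0)
  seg 3: right by d9 = -219/25 → (-14, 0)
  seg 4: right by d8 = 6 → (-8, 0)
  seg 5: left by d5 = 14 → (-22, 0)
  seg 6: right by d6 = 22/5 → (-88/5, 0)
  seg 7: up by d4 = 11/5 → (-88/5, 11/5)
  seg 8: up by d6 = 22/5 → (-88/5, 33/5)
  seg 9: down by d8 = 6 → (-88/5, 3/5)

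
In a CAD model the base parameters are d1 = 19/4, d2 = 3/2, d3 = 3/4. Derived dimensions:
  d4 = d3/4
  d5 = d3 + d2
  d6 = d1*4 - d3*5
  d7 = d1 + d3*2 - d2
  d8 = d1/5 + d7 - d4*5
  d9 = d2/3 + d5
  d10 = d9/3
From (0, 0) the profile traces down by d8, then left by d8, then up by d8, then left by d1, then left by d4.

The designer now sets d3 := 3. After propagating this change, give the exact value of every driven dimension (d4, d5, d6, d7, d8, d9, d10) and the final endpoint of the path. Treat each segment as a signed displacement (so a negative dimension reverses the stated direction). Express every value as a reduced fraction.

Apply edit: d3 := 3
  d4 = d3/4 = 3/4
  d5 = d3 + d2 = 9/2
  d6 = d1*4 - d3*5 = 4
  d7 = d1 + d3*2 - d2 = 37/4
  d8 = d1/5 + d7 - d4*5 = 129/20
  d9 = d2/3 + d5 = 5
  d10 = d9/3 = 5/3
Walk from origin (0, 0):
  seg 1: down by d8 = 129/20 → (0, -129/20)
  seg 2: left by d8 = 129/20 → (-129/20, -129/20)
  seg 3: up by d8 = 129/20 → (-129/20, 0)
  seg 4: left by d1 = 19/4 → (-56/5, 0)
  seg 5: left by d4 = 3/4 → (-239/20, 0)

d4 = 3/4
d5 = 9/2
d6 = 4
d7 = 37/4
d8 = 129/20
d9 = 5
d10 = 5/3
endpoint = (-239/20, 0)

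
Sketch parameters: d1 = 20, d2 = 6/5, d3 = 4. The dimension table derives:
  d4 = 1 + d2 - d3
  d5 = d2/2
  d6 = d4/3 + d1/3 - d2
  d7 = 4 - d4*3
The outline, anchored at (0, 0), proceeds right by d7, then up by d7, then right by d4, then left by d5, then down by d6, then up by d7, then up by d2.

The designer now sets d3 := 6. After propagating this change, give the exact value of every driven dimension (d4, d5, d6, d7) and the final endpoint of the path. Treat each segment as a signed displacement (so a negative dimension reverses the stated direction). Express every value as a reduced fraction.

Apply edit: d3 := 6
  d4 = 1 + d2 - d3 = -19/5
  d5 = d2/2 = 3/5
  d6 = d4/3 + d1/3 - d2 = 21/5
  d7 = 4 - d4*3 = 77/5
Walk from origin (0, 0):
  seg 1: right by d7 = 77/5 → (77/5, 0)
  seg 2: up by d7 = 77/5 → (77/5, 77/5)
  seg 3: right by d4 = -19/5 → (58/5, 77/5)
  seg 4: left by d5 = 3/5 → (11, 77/5)
  seg 5: down by d6 = 21/5 → (11, 56/5)
  seg 6: up by d7 = 77/5 → (11, 133/5)
  seg 7: up by d2 = 6/5 → (11, 139/5)

d4 = -19/5
d5 = 3/5
d6 = 21/5
d7 = 77/5
endpoint = (11, 139/5)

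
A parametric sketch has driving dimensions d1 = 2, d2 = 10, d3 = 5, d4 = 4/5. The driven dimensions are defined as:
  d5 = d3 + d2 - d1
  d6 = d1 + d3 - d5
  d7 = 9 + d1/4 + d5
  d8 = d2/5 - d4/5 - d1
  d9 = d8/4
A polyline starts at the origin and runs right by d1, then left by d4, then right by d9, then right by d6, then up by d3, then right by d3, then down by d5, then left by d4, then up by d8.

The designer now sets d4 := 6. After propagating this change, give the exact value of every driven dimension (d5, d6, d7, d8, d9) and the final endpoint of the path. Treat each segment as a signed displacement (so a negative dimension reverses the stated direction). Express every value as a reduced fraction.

d5 = 13
d6 = -6
d7 = 45/2
d8 = -6/5
d9 = -3/10
endpoint = (-113/10, -46/5)

Apply edit: d4 := 6
  d5 = d3 + d2 - d1 = 13
  d6 = d1 + d3 - d5 = -6
  d7 = 9 + d1/4 + d5 = 45/2
  d8 = d2/5 - d4/5 - d1 = -6/5
  d9 = d8/4 = -3/10
Walk from origin (0, 0):
  seg 1: right by d1 = 2 → (2, 0)
  seg 2: left by d4 = 6 → (-4, 0)
  seg 3: right by d9 = -3/10 → (-43/10, 0)
  seg 4: right by d6 = -6 → (-103/10, 0)
  seg 5: up by d3 = 5 → (-103/10, 5)
  seg 6: right by d3 = 5 → (-53/10, 5)
  seg 7: down by d5 = 13 → (-53/10, -8)
  seg 8: left by d4 = 6 → (-113/10, -8)
  seg 9: up by d8 = -6/5 → (-113/10, -46/5)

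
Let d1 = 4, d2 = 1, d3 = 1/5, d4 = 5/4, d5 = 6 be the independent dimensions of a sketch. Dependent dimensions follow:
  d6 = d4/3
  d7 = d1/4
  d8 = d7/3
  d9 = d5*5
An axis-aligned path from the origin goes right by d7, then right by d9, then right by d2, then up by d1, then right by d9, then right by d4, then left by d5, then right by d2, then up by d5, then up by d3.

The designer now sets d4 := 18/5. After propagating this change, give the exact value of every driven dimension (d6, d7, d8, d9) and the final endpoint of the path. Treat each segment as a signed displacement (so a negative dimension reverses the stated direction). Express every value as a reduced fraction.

Apply edit: d4 := 18/5
  d6 = d4/3 = 6/5
  d7 = d1/4 = 1
  d8 = d7/3 = 1/3
  d9 = d5*5 = 30
Walk from origin (0, 0):
  seg 1: right by d7 = 1 → (1, 0)
  seg 2: right by d9 = 30 → (31, 0)
  seg 3: right by d2 = 1 → (32, 0)
  seg 4: up by d1 = 4 → (32, 4)
  seg 5: right by d9 = 30 → (62, 4)
  seg 6: right by d4 = 18/5 → (328/5, 4)
  seg 7: left by d5 = 6 → (298/5, 4)
  seg 8: right by d2 = 1 → (303/5, 4)
  seg 9: up by d5 = 6 → (303/5, 10)
  seg 10: up by d3 = 1/5 → (303/5, 51/5)

d6 = 6/5
d7 = 1
d8 = 1/3
d9 = 30
endpoint = (303/5, 51/5)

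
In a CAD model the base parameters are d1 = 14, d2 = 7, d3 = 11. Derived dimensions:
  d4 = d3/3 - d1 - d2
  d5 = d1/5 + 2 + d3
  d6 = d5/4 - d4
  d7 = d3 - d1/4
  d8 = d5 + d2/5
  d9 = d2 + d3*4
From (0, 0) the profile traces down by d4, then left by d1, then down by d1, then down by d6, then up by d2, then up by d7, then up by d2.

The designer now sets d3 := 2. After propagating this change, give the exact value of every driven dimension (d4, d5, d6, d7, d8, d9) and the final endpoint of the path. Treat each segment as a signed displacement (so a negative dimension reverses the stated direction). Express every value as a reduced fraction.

d4 = -61/3
d5 = 34/5
d6 = 661/30
d7 = -3/2
d8 = 41/5
d9 = 15
endpoint = (-14, -16/5)

Apply edit: d3 := 2
  d4 = d3/3 - d1 - d2 = -61/3
  d5 = d1/5 + 2 + d3 = 34/5
  d6 = d5/4 - d4 = 661/30
  d7 = d3 - d1/4 = -3/2
  d8 = d5 + d2/5 = 41/5
  d9 = d2 + d3*4 = 15
Walk from origin (0, 0):
  seg 1: down by d4 = -61/3 → (0, 61/3)
  seg 2: left by d1 = 14 → (-14, 61/3)
  seg 3: down by d1 = 14 → (-14, 19/3)
  seg 4: down by d6 = 661/30 → (-14, -157/10)
  seg 5: up by d2 = 7 → (-14, -87/10)
  seg 6: up by d7 = -3/2 → (-14, -51/5)
  seg 7: up by d2 = 7 → (-14, -16/5)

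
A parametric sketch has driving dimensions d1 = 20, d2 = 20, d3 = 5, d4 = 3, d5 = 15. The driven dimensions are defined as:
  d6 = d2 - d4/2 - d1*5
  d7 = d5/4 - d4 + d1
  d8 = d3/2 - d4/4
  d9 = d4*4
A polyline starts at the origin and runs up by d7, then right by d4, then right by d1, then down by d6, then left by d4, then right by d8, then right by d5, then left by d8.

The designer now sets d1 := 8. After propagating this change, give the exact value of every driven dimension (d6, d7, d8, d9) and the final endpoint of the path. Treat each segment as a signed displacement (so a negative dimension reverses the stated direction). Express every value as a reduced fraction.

d6 = -43/2
d7 = 35/4
d8 = 7/4
d9 = 12
endpoint = (23, 121/4)

Apply edit: d1 := 8
  d6 = d2 - d4/2 - d1*5 = -43/2
  d7 = d5/4 - d4 + d1 = 35/4
  d8 = d3/2 - d4/4 = 7/4
  d9 = d4*4 = 12
Walk from origin (0, 0):
  seg 1: up by d7 = 35/4 → (0, 35/4)
  seg 2: right by d4 = 3 → (3, 35/4)
  seg 3: right by d1 = 8 → (11, 35/4)
  seg 4: down by d6 = -43/2 → (11, 121/4)
  seg 5: left by d4 = 3 → (8, 121/4)
  seg 6: right by d8 = 7/4 → (39/4, 121/4)
  seg 7: right by d5 = 15 → (99/4, 121/4)
  seg 8: left by d8 = 7/4 → (23, 121/4)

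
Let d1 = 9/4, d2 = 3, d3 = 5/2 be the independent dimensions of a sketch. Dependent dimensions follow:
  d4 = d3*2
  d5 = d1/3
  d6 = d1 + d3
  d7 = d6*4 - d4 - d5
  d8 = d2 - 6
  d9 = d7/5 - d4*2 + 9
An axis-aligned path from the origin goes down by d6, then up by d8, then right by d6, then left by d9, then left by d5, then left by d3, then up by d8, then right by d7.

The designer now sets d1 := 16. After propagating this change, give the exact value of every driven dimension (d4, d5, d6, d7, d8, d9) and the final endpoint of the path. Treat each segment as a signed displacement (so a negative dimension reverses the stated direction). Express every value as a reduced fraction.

d4 = 5
d5 = 16/3
d6 = 37/2
d7 = 191/3
d8 = -3
d9 = 176/15
endpoint = (313/5, -49/2)

Apply edit: d1 := 16
  d4 = d3*2 = 5
  d5 = d1/3 = 16/3
  d6 = d1 + d3 = 37/2
  d7 = d6*4 - d4 - d5 = 191/3
  d8 = d2 - 6 = -3
  d9 = d7/5 - d4*2 + 9 = 176/15
Walk from origin (0, 0):
  seg 1: down by d6 = 37/2 → (0, -37/2)
  seg 2: up by d8 = -3 → (0, -43/2)
  seg 3: right by d6 = 37/2 → (37/2, -43/2)
  seg 4: left by d9 = 176/15 → (203/30, -43/2)
  seg 5: left by d5 = 16/3 → (43/30, -43/2)
  seg 6: left by d3 = 5/2 → (-16/15, -43/2)
  seg 7: up by d8 = -3 → (-16/15, -49/2)
  seg 8: right by d7 = 191/3 → (313/5, -49/2)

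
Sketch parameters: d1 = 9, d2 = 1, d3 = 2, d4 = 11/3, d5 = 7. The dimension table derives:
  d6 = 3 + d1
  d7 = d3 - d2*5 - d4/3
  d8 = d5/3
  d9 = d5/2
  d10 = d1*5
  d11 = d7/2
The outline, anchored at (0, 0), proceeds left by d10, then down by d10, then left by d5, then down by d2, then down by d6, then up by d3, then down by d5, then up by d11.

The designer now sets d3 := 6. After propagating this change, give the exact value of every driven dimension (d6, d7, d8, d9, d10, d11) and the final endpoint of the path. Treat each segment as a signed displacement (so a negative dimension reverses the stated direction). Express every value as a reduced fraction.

Apply edit: d3 := 6
  d6 = 3 + d1 = 12
  d7 = d3 - d2*5 - d4/3 = -2/9
  d8 = d5/3 = 7/3
  d9 = d5/2 = 7/2
  d10 = d1*5 = 45
  d11 = d7/2 = -1/9
Walk from origin (0, 0):
  seg 1: left by d10 = 45 → (-45, 0)
  seg 2: down by d10 = 45 → (-45, -45)
  seg 3: left by d5 = 7 → (-52, -45)
  seg 4: down by d2 = 1 → (-52, -46)
  seg 5: down by d6 = 12 → (-52, -58)
  seg 6: up by d3 = 6 → (-52, -52)
  seg 7: down by d5 = 7 → (-52, -59)
  seg 8: up by d11 = -1/9 → (-52, -532/9)

d6 = 12
d7 = -2/9
d8 = 7/3
d9 = 7/2
d10 = 45
d11 = -1/9
endpoint = (-52, -532/9)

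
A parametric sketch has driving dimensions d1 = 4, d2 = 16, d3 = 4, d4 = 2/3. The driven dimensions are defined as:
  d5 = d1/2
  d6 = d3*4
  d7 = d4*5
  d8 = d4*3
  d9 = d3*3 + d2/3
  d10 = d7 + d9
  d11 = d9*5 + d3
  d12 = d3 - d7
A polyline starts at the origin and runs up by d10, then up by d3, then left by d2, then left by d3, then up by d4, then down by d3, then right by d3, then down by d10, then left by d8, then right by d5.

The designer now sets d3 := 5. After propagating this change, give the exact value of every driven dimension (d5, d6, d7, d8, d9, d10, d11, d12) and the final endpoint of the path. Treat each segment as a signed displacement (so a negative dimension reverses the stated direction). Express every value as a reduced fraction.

Apply edit: d3 := 5
  d5 = d1/2 = 2
  d6 = d3*4 = 20
  d7 = d4*5 = 10/3
  d8 = d4*3 = 2
  d9 = d3*3 + d2/3 = 61/3
  d10 = d7 + d9 = 71/3
  d11 = d9*5 + d3 = 320/3
  d12 = d3 - d7 = 5/3
Walk from origin (0, 0):
  seg 1: up by d10 = 71/3 → (0, 71/3)
  seg 2: up by d3 = 5 → (0, 86/3)
  seg 3: left by d2 = 16 → (-16, 86/3)
  seg 4: left by d3 = 5 → (-21, 86/3)
  seg 5: up by d4 = 2/3 → (-21, 88/3)
  seg 6: down by d3 = 5 → (-21, 73/3)
  seg 7: right by d3 = 5 → (-16, 73/3)
  seg 8: down by d10 = 71/3 → (-16, 2/3)
  seg 9: left by d8 = 2 → (-18, 2/3)
  seg 10: right by d5 = 2 → (-16, 2/3)

d5 = 2
d6 = 20
d7 = 10/3
d8 = 2
d9 = 61/3
d10 = 71/3
d11 = 320/3
d12 = 5/3
endpoint = (-16, 2/3)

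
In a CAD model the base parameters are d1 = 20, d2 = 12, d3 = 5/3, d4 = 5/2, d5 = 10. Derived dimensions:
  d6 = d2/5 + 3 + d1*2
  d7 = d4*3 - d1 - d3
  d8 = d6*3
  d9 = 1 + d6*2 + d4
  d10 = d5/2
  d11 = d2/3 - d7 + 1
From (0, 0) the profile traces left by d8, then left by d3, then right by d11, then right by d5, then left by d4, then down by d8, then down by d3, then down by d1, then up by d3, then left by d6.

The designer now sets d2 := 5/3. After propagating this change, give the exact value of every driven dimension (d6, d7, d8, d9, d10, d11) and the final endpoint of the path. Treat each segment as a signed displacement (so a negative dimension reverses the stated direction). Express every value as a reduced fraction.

d6 = 130/3
d7 = -85/6
d8 = 130
d9 = 541/6
d10 = 5
d11 = 283/18
endpoint = (-1366/9, -150)

Apply edit: d2 := 5/3
  d6 = d2/5 + 3 + d1*2 = 130/3
  d7 = d4*3 - d1 - d3 = -85/6
  d8 = d6*3 = 130
  d9 = 1 + d6*2 + d4 = 541/6
  d10 = d5/2 = 5
  d11 = d2/3 - d7 + 1 = 283/18
Walk from origin (0, 0):
  seg 1: left by d8 = 130 → (-130, 0)
  seg 2: left by d3 = 5/3 → (-395/3, 0)
  seg 3: right by d11 = 283/18 → (-2087/18, 0)
  seg 4: right by d5 = 10 → (-1907/18, 0)
  seg 5: left by d4 = 5/2 → (-976/9, 0)
  seg 6: down by d8 = 130 → (-976/9, -130)
  seg 7: down by d3 = 5/3 → (-976/9, -395/3)
  seg 8: down by d1 = 20 → (-976/9, -455/3)
  seg 9: up by d3 = 5/3 → (-976/9, -150)
  seg 10: left by d6 = 130/3 → (-1366/9, -150)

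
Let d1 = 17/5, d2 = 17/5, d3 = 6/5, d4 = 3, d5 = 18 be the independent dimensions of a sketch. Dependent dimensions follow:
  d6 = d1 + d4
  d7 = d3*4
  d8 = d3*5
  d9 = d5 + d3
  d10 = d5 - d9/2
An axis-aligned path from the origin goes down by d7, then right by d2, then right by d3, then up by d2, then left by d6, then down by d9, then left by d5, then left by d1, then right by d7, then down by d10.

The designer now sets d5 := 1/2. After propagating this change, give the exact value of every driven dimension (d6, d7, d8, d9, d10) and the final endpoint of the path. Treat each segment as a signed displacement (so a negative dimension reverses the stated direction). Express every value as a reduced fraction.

d6 = 32/5
d7 = 24/5
d8 = 6
d9 = 17/10
d10 = -7/20
endpoint = (-9/10, -11/4)

Apply edit: d5 := 1/2
  d6 = d1 + d4 = 32/5
  d7 = d3*4 = 24/5
  d8 = d3*5 = 6
  d9 = d5 + d3 = 17/10
  d10 = d5 - d9/2 = -7/20
Walk from origin (0, 0):
  seg 1: down by d7 = 24/5 → (0, -24/5)
  seg 2: right by d2 = 17/5 → (17/5, -24/5)
  seg 3: right by d3 = 6/5 → (23/5, -24/5)
  seg 4: up by d2 = 17/5 → (23/5, -7/5)
  seg 5: left by d6 = 32/5 → (-9/5, -7/5)
  seg 6: down by d9 = 17/10 → (-9/5, -31/10)
  seg 7: left by d5 = 1/2 → (-23/10, -31/10)
  seg 8: left by d1 = 17/5 → (-57/10, -31/10)
  seg 9: right by d7 = 24/5 → (-9/10, -31/10)
  seg 10: down by d10 = -7/20 → (-9/10, -11/4)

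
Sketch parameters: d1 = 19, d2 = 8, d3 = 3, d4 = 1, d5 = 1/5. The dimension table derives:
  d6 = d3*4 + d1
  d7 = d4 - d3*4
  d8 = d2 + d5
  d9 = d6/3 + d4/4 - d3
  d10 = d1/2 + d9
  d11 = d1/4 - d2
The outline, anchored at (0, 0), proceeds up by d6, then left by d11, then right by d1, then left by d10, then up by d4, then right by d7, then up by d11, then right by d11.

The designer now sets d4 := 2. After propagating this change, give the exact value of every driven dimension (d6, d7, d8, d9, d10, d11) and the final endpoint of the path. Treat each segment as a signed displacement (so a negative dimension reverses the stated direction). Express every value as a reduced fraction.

Apply edit: d4 := 2
  d6 = d3*4 + d1 = 31
  d7 = d4 - d3*4 = -10
  d8 = d2 + d5 = 41/5
  d9 = d6/3 + d4/4 - d3 = 47/6
  d10 = d1/2 + d9 = 52/3
  d11 = d1/4 - d2 = -13/4
Walk from origin (0, 0):
  seg 1: up by d6 = 31 → (0, 31)
  seg 2: left by d11 = -13/4 → (13/4, 31)
  seg 3: right by d1 = 19 → (89/4, 31)
  seg 4: left by d10 = 52/3 → (59/12, 31)
  seg 5: up by d4 = 2 → (59/12, 33)
  seg 6: right by d7 = -10 → (-61/12, 33)
  seg 7: up by d11 = -13/4 → (-61/12, 119/4)
  seg 8: right by d11 = -13/4 → (-25/3, 119/4)

d6 = 31
d7 = -10
d8 = 41/5
d9 = 47/6
d10 = 52/3
d11 = -13/4
endpoint = (-25/3, 119/4)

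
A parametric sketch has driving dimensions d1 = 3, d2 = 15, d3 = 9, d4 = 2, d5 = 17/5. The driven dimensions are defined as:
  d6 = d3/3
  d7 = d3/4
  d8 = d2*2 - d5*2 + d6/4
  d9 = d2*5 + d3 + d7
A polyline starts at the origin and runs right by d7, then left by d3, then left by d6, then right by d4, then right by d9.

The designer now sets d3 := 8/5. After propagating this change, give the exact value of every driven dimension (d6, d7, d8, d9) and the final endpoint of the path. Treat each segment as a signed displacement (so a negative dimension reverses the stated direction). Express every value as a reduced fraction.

Apply edit: d3 := 8/5
  d6 = d3/3 = 8/15
  d7 = d3/4 = 2/5
  d8 = d2*2 - d5*2 + d6/4 = 70/3
  d9 = d2*5 + d3 + d7 = 77
Walk from origin (0, 0):
  seg 1: right by d7 = 2/5 → (2/5, 0)
  seg 2: left by d3 = 8/5 → (-6/5, 0)
  seg 3: left by d6 = 8/15 → (-26/15, 0)
  seg 4: right by d4 = 2 → (4/15, 0)
  seg 5: right by d9 = 77 → (1159/15, 0)

d6 = 8/15
d7 = 2/5
d8 = 70/3
d9 = 77
endpoint = (1159/15, 0)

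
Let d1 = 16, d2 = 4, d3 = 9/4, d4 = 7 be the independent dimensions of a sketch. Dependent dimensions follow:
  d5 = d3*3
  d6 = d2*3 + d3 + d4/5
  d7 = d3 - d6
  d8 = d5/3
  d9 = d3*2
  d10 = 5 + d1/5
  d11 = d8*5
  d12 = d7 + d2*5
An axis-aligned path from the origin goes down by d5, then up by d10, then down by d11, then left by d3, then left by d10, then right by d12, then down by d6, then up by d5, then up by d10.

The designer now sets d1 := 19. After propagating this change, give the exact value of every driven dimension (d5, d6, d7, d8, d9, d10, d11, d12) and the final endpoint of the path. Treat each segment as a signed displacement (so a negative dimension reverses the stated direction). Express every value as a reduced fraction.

d5 = 27/4
d6 = 313/20
d7 = -67/5
d8 = 9/4
d9 = 9/2
d10 = 44/5
d11 = 45/4
d12 = 33/5
endpoint = (-89/20, -93/10)

Apply edit: d1 := 19
  d5 = d3*3 = 27/4
  d6 = d2*3 + d3 + d4/5 = 313/20
  d7 = d3 - d6 = -67/5
  d8 = d5/3 = 9/4
  d9 = d3*2 = 9/2
  d10 = 5 + d1/5 = 44/5
  d11 = d8*5 = 45/4
  d12 = d7 + d2*5 = 33/5
Walk from origin (0, 0):
  seg 1: down by d5 = 27/4 → (0, -27/4)
  seg 2: up by d10 = 44/5 → (0, 41/20)
  seg 3: down by d11 = 45/4 → (0, -46/5)
  seg 4: left by d3 = 9/4 → (-9/4, -46/5)
  seg 5: left by d10 = 44/5 → (-221/20, -46/5)
  seg 6: right by d12 = 33/5 → (-89/20, -46/5)
  seg 7: down by d6 = 313/20 → (-89/20, -497/20)
  seg 8: up by d5 = 27/4 → (-89/20, -181/10)
  seg 9: up by d10 = 44/5 → (-89/20, -93/10)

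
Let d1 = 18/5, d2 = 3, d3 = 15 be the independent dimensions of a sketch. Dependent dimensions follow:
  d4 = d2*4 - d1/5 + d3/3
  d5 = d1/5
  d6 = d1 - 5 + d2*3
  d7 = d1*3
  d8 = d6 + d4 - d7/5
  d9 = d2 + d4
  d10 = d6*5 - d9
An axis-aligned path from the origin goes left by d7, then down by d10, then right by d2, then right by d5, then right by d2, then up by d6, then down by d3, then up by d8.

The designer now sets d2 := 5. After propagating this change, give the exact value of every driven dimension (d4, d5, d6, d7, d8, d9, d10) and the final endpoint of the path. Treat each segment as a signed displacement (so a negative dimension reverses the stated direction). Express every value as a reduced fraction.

d4 = 607/25
d5 = 18/25
d6 = 68/5
d7 = 54/5
d8 = 893/25
d9 = 732/25
d10 = 968/25
endpoint = (-2/25, -22/5)

Apply edit: d2 := 5
  d4 = d2*4 - d1/5 + d3/3 = 607/25
  d5 = d1/5 = 18/25
  d6 = d1 - 5 + d2*3 = 68/5
  d7 = d1*3 = 54/5
  d8 = d6 + d4 - d7/5 = 893/25
  d9 = d2 + d4 = 732/25
  d10 = d6*5 - d9 = 968/25
Walk from origin (0, 0):
  seg 1: left by d7 = 54/5 → (-54/5, 0)
  seg 2: down by d10 = 968/25 → (-54/5, -968/25)
  seg 3: right by d2 = 5 → (-29/5, -968/25)
  seg 4: right by d5 = 18/25 → (-127/25, -968/25)
  seg 5: right by d2 = 5 → (-2/25, -968/25)
  seg 6: up by d6 = 68/5 → (-2/25, -628/25)
  seg 7: down by d3 = 15 → (-2/25, -1003/25)
  seg 8: up by d8 = 893/25 → (-2/25, -22/5)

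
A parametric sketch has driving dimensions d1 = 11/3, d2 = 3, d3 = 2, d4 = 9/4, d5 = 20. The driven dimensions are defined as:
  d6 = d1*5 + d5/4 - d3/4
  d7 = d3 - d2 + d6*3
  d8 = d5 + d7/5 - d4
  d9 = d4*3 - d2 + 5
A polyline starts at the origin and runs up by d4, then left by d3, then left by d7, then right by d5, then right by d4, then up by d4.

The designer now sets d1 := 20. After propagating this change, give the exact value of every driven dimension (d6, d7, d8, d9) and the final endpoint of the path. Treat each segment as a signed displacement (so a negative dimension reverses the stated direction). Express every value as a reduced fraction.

Apply edit: d1 := 20
  d6 = d1*5 + d5/4 - d3/4 = 209/2
  d7 = d3 - d2 + d6*3 = 625/2
  d8 = d5 + d7/5 - d4 = 321/4
  d9 = d4*3 - d2 + 5 = 35/4
Walk from origin (0, 0):
  seg 1: up by d4 = 9/4 → (0, 9/4)
  seg 2: left by d3 = 2 → (-2, 9/4)
  seg 3: left by d7 = 625/2 → (-629/2, 9/4)
  seg 4: right by d5 = 20 → (-589/2, 9/4)
  seg 5: right by d4 = 9/4 → (-1169/4, 9/4)
  seg 6: up by d4 = 9/4 → (-1169/4, 9/2)

d6 = 209/2
d7 = 625/2
d8 = 321/4
d9 = 35/4
endpoint = (-1169/4, 9/2)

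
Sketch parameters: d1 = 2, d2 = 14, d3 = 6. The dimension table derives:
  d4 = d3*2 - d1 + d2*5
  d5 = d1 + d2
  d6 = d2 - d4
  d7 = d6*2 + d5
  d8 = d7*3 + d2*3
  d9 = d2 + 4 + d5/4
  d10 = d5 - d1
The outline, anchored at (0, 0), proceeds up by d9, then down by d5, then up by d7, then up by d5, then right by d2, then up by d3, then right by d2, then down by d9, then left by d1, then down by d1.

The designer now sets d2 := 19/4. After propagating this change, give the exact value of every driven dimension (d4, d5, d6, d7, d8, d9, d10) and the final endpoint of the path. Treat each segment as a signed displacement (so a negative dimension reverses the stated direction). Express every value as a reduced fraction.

Apply edit: d2 := 19/4
  d4 = d3*2 - d1 + d2*5 = 135/4
  d5 = d1 + d2 = 27/4
  d6 = d2 - d4 = -29
  d7 = d6*2 + d5 = -205/4
  d8 = d7*3 + d2*3 = -279/2
  d9 = d2 + 4 + d5/4 = 167/16
  d10 = d5 - d1 = 19/4
Walk from origin (0, 0):
  seg 1: up by d9 = 167/16 → (0, 167/16)
  seg 2: down by d5 = 27/4 → (0, 59/16)
  seg 3: up by d7 = -205/4 → (0, -761/16)
  seg 4: up by d5 = 27/4 → (0, -653/16)
  seg 5: right by d2 = 19/4 → (19/4, -653/16)
  seg 6: up by d3 = 6 → (19/4, -557/16)
  seg 7: right by d2 = 19/4 → (19/2, -557/16)
  seg 8: down by d9 = 167/16 → (19/2, -181/4)
  seg 9: left by d1 = 2 → (15/2, -181/4)
  seg 10: down by d1 = 2 → (15/2, -189/4)

d4 = 135/4
d5 = 27/4
d6 = -29
d7 = -205/4
d8 = -279/2
d9 = 167/16
d10 = 19/4
endpoint = (15/2, -189/4)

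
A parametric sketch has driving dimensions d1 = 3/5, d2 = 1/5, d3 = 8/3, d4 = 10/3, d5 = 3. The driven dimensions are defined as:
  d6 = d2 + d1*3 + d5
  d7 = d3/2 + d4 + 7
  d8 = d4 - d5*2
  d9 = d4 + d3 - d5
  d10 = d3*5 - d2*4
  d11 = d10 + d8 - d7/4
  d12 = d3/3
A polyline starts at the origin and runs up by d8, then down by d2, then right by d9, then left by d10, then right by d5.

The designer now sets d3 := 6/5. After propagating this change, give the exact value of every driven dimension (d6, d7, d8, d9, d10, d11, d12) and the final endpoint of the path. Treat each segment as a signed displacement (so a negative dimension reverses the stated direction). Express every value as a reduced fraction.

d6 = 5
d7 = 164/15
d8 = -8/3
d9 = 23/15
d10 = 26/5
d11 = -1/5
d12 = 2/5
endpoint = (-2/3, -43/15)

Apply edit: d3 := 6/5
  d6 = d2 + d1*3 + d5 = 5
  d7 = d3/2 + d4 + 7 = 164/15
  d8 = d4 - d5*2 = -8/3
  d9 = d4 + d3 - d5 = 23/15
  d10 = d3*5 - d2*4 = 26/5
  d11 = d10 + d8 - d7/4 = -1/5
  d12 = d3/3 = 2/5
Walk from origin (0, 0):
  seg 1: up by d8 = -8/3 → (0, -8/3)
  seg 2: down by d2 = 1/5 → (0, -43/15)
  seg 3: right by d9 = 23/15 → (23/15, -43/15)
  seg 4: left by d10 = 26/5 → (-11/3, -43/15)
  seg 5: right by d5 = 3 → (-2/3, -43/15)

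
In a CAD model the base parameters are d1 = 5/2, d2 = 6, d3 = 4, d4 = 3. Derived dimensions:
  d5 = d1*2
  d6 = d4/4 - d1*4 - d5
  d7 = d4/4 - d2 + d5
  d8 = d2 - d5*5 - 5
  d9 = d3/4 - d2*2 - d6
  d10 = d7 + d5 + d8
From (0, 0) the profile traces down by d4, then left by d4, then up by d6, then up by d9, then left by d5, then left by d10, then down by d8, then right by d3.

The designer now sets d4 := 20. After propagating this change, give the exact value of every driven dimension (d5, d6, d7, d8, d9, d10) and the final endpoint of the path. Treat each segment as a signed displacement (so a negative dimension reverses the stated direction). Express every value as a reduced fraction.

Apply edit: d4 := 20
  d5 = d1*2 = 5
  d6 = d4/4 - d1*4 - d5 = -10
  d7 = d4/4 - d2 + d5 = 4
  d8 = d2 - d5*5 - 5 = -24
  d9 = d3/4 - d2*2 - d6 = -1
  d10 = d7 + d5 + d8 = -15
Walk from origin (0, 0):
  seg 1: down by d4 = 20 → (0, -20)
  seg 2: left by d4 = 20 → (-20, -20)
  seg 3: up by d6 = -10 → (-20, -30)
  seg 4: up by d9 = -1 → (-20, -31)
  seg 5: left by d5 = 5 → (-25, -31)
  seg 6: left by d10 = -15 → (-10, -31)
  seg 7: down by d8 = -24 → (-10, -7)
  seg 8: right by d3 = 4 → (-6, -7)

d5 = 5
d6 = -10
d7 = 4
d8 = -24
d9 = -1
d10 = -15
endpoint = (-6, -7)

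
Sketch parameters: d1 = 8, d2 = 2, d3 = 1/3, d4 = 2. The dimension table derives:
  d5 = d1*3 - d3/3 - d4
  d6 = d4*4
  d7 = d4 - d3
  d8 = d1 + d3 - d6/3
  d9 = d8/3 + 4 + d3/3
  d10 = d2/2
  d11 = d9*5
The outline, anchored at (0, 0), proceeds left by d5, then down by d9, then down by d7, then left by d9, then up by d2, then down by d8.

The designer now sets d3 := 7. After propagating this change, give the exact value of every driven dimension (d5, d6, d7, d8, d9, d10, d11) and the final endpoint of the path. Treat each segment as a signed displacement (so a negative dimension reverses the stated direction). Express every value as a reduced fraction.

d5 = 59/3
d6 = 8
d7 = -5
d8 = 37/3
d9 = 94/9
d10 = 1
d11 = 470/9
endpoint = (-271/9, -142/9)

Apply edit: d3 := 7
  d5 = d1*3 - d3/3 - d4 = 59/3
  d6 = d4*4 = 8
  d7 = d4 - d3 = -5
  d8 = d1 + d3 - d6/3 = 37/3
  d9 = d8/3 + 4 + d3/3 = 94/9
  d10 = d2/2 = 1
  d11 = d9*5 = 470/9
Walk from origin (0, 0):
  seg 1: left by d5 = 59/3 → (-59/3, 0)
  seg 2: down by d9 = 94/9 → (-59/3, -94/9)
  seg 3: down by d7 = -5 → (-59/3, -49/9)
  seg 4: left by d9 = 94/9 → (-271/9, -49/9)
  seg 5: up by d2 = 2 → (-271/9, -31/9)
  seg 6: down by d8 = 37/3 → (-271/9, -142/9)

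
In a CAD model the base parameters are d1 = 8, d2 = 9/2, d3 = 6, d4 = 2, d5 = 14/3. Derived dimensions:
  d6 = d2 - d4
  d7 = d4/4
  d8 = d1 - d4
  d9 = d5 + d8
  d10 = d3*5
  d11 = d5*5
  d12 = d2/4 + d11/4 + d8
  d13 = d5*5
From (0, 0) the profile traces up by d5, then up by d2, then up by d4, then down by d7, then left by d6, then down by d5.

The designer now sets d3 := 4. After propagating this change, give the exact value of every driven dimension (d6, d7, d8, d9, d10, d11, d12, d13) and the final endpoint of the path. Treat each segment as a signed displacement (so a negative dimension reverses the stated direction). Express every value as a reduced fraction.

Apply edit: d3 := 4
  d6 = d2 - d4 = 5/2
  d7 = d4/4 = 1/2
  d8 = d1 - d4 = 6
  d9 = d5 + d8 = 32/3
  d10 = d3*5 = 20
  d11 = d5*5 = 70/3
  d12 = d2/4 + d11/4 + d8 = 311/24
  d13 = d5*5 = 70/3
Walk from origin (0, 0):
  seg 1: up by d5 = 14/3 → (0, 14/3)
  seg 2: up by d2 = 9/2 → (0, 55/6)
  seg 3: up by d4 = 2 → (0, 67/6)
  seg 4: down by d7 = 1/2 → (0, 32/3)
  seg 5: left by d6 = 5/2 → (-5/2, 32/3)
  seg 6: down by d5 = 14/3 → (-5/2, 6)

d6 = 5/2
d7 = 1/2
d8 = 6
d9 = 32/3
d10 = 20
d11 = 70/3
d12 = 311/24
d13 = 70/3
endpoint = (-5/2, 6)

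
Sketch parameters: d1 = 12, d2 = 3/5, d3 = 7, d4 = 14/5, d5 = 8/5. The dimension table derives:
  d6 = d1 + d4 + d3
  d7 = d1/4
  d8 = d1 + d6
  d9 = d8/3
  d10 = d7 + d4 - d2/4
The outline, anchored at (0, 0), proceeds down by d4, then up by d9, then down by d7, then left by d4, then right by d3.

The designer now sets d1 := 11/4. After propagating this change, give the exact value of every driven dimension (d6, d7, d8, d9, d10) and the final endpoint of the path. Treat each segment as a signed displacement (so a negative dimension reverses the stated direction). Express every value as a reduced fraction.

Apply edit: d1 := 11/4
  d6 = d1 + d4 + d3 = 251/20
  d7 = d1/4 = 11/16
  d8 = d1 + d6 = 153/10
  d9 = d8/3 = 51/10
  d10 = d7 + d4 - d2/4 = 267/80
Walk from origin (0, 0):
  seg 1: down by d4 = 14/5 → (0, -14/5)
  seg 2: up by d9 = 51/10 → (0, 23/10)
  seg 3: down by d7 = 11/16 → (0, 129/80)
  seg 4: left by d4 = 14/5 → (-14/5, 129/80)
  seg 5: right by d3 = 7 → (21/5, 129/80)

d6 = 251/20
d7 = 11/16
d8 = 153/10
d9 = 51/10
d10 = 267/80
endpoint = (21/5, 129/80)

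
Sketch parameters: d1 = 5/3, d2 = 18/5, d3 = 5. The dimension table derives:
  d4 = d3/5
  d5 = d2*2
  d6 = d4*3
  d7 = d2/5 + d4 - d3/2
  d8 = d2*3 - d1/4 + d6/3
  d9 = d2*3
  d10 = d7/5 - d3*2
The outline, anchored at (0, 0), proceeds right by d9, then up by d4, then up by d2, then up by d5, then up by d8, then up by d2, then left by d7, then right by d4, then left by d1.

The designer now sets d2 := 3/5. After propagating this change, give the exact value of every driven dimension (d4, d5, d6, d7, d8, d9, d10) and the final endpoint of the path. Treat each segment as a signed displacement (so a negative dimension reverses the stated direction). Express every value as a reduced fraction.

Apply edit: d2 := 3/5
  d4 = d3/5 = 1
  d5 = d2*2 = 6/5
  d6 = d4*3 = 3
  d7 = d2/5 + d4 - d3/2 = -69/50
  d8 = d2*3 - d1/4 + d6/3 = 143/60
  d9 = d2*3 = 9/5
  d10 = d7/5 - d3*2 = -2569/250
Walk from origin (0, 0):
  seg 1: right by d9 = 9/5 → (9/5, 0)
  seg 2: up by d4 = 1 → (9/5, 1)
  seg 3: up by d2 = 3/5 → (9/5, 8/5)
  seg 4: up by d5 = 6/5 → (9/5, 14/5)
  seg 5: up by d8 = 143/60 → (9/5, 311/60)
  seg 6: up by d2 = 3/5 → (9/5, 347/60)
  seg 7: left by d7 = -69/50 → (159/50, 347/60)
  seg 8: right by d4 = 1 → (209/50, 347/60)
  seg 9: left by d1 = 5/3 → (377/150, 347/60)

d4 = 1
d5 = 6/5
d6 = 3
d7 = -69/50
d8 = 143/60
d9 = 9/5
d10 = -2569/250
endpoint = (377/150, 347/60)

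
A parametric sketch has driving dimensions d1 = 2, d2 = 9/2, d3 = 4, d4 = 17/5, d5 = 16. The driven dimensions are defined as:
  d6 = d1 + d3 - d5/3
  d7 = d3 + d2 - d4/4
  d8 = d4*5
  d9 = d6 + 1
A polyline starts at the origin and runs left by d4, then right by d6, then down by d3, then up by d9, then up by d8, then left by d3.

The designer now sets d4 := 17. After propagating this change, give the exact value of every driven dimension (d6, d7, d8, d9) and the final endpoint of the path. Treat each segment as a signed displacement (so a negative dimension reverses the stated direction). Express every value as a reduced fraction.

Apply edit: d4 := 17
  d6 = d1 + d3 - d5/3 = 2/3
  d7 = d3 + d2 - d4/4 = 17/4
  d8 = d4*5 = 85
  d9 = d6 + 1 = 5/3
Walk from origin (0, 0):
  seg 1: left by d4 = 17 → (-17, 0)
  seg 2: right by d6 = 2/3 → (-49/3, 0)
  seg 3: down by d3 = 4 → (-49/3, -4)
  seg 4: up by d9 = 5/3 → (-49/3, -7/3)
  seg 5: up by d8 = 85 → (-49/3, 248/3)
  seg 6: left by d3 = 4 → (-61/3, 248/3)

d6 = 2/3
d7 = 17/4
d8 = 85
d9 = 5/3
endpoint = (-61/3, 248/3)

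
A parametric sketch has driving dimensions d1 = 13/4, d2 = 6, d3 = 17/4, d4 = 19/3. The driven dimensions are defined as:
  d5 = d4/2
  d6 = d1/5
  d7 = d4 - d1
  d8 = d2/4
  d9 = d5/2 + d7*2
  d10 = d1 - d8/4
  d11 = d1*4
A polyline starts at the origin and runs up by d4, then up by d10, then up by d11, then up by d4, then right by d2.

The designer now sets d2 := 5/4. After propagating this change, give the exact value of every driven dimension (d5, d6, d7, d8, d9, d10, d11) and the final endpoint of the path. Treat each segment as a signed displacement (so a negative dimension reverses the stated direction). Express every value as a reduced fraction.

d5 = 19/6
d6 = 13/20
d7 = 37/12
d8 = 5/16
d9 = 31/4
d10 = 203/64
d11 = 13
endpoint = (5/4, 5537/192)

Apply edit: d2 := 5/4
  d5 = d4/2 = 19/6
  d6 = d1/5 = 13/20
  d7 = d4 - d1 = 37/12
  d8 = d2/4 = 5/16
  d9 = d5/2 + d7*2 = 31/4
  d10 = d1 - d8/4 = 203/64
  d11 = d1*4 = 13
Walk from origin (0, 0):
  seg 1: up by d4 = 19/3 → (0, 19/3)
  seg 2: up by d10 = 203/64 → (0, 1825/192)
  seg 3: up by d11 = 13 → (0, 4321/192)
  seg 4: up by d4 = 19/3 → (0, 5537/192)
  seg 5: right by d2 = 5/4 → (5/4, 5537/192)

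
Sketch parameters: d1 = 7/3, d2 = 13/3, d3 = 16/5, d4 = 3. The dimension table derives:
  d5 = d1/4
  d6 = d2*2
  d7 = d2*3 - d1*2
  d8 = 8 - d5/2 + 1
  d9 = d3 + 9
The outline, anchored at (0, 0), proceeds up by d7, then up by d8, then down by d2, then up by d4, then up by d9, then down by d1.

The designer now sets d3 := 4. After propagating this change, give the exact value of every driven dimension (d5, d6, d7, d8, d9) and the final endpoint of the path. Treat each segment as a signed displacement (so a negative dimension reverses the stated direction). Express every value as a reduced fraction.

d5 = 7/12
d6 = 26/3
d7 = 25/3
d8 = 209/24
d9 = 13
endpoint = (0, 211/8)

Apply edit: d3 := 4
  d5 = d1/4 = 7/12
  d6 = d2*2 = 26/3
  d7 = d2*3 - d1*2 = 25/3
  d8 = 8 - d5/2 + 1 = 209/24
  d9 = d3 + 9 = 13
Walk from origin (0, 0):
  seg 1: up by d7 = 25/3 → (0, 25/3)
  seg 2: up by d8 = 209/24 → (0, 409/24)
  seg 3: down by d2 = 13/3 → (0, 305/24)
  seg 4: up by d4 = 3 → (0, 377/24)
  seg 5: up by d9 = 13 → (0, 689/24)
  seg 6: down by d1 = 7/3 → (0, 211/8)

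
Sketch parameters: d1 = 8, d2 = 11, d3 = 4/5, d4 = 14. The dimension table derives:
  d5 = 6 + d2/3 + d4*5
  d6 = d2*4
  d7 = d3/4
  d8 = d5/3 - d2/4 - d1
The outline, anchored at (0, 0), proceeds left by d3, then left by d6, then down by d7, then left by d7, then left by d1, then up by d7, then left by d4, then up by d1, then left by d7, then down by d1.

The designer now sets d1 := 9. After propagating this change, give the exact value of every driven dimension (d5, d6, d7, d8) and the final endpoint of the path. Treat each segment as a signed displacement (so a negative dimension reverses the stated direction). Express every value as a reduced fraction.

Apply edit: d1 := 9
  d5 = 6 + d2/3 + d4*5 = 239/3
  d6 = d2*4 = 44
  d7 = d3/4 = 1/5
  d8 = d5/3 - d2/4 - d1 = 533/36
Walk from origin (0, 0):
  seg 1: left by d3 = 4/5 → (-4/5, 0)
  seg 2: left by d6 = 44 → (-224/5, 0)
  seg 3: down by d7 = 1/5 → (-224/5, -1/5)
  seg 4: left by d7 = 1/5 → (-45, -1/5)
  seg 5: left by d1 = 9 → (-54, -1/5)
  seg 6: up by d7 = 1/5 → (-54, 0)
  seg 7: left by d4 = 14 → (-68, 0)
  seg 8: up by d1 = 9 → (-68, 9)
  seg 9: left by d7 = 1/5 → (-341/5, 9)
  seg 10: down by d1 = 9 → (-341/5, 0)

d5 = 239/3
d6 = 44
d7 = 1/5
d8 = 533/36
endpoint = (-341/5, 0)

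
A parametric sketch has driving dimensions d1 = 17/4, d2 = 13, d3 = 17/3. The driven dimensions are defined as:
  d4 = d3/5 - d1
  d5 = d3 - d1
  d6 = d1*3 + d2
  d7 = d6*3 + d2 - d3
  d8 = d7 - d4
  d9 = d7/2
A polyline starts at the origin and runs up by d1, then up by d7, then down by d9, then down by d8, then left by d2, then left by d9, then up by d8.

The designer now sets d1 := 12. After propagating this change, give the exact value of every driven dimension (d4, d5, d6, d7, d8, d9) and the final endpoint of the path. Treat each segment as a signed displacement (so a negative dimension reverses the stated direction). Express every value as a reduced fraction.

d4 = -163/15
d5 = -19/3
d6 = 49
d7 = 463/3
d8 = 826/5
d9 = 463/6
endpoint = (-541/6, 535/6)

Apply edit: d1 := 12
  d4 = d3/5 - d1 = -163/15
  d5 = d3 - d1 = -19/3
  d6 = d1*3 + d2 = 49
  d7 = d6*3 + d2 - d3 = 463/3
  d8 = d7 - d4 = 826/5
  d9 = d7/2 = 463/6
Walk from origin (0, 0):
  seg 1: up by d1 = 12 → (0, 12)
  seg 2: up by d7 = 463/3 → (0, 499/3)
  seg 3: down by d9 = 463/6 → (0, 535/6)
  seg 4: down by d8 = 826/5 → (0, -2281/30)
  seg 5: left by d2 = 13 → (-13, -2281/30)
  seg 6: left by d9 = 463/6 → (-541/6, -2281/30)
  seg 7: up by d8 = 826/5 → (-541/6, 535/6)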